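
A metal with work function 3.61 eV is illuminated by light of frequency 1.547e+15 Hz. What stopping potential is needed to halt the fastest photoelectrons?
2.7879 V

The stopping potential V_s satisfies: eV_s = KE_max

First, find KE_max using Einstein's equation:
E_photon = hf = (6.626×10⁻³⁴ J·s)(1.547e+15 Hz) = 6.3979 eV
KE_max = E_photon - φ = 6.3979 - 3.61 = 2.7879 eV

Since eV_s = KE_max:
V_s = KE_max/e = 2.7879 V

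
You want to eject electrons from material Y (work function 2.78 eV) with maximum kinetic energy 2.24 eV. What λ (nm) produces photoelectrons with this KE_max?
246.98 nm

From Einstein's equation: KE_max = hc/λ - φ

Rearranging for λ:
hc/λ = KE_max + φ
λ = hc/(KE_max + φ)

Required photon energy:
E_photon = KE_max + φ = 2.24 + 2.78 = 5.02 eV

Required wavelength:
λ = hc/E_photon = (6.626×10⁻³⁴)(3×10⁸) / (5.02 × 1.602×10⁻¹⁹)
λ = 246.98 nm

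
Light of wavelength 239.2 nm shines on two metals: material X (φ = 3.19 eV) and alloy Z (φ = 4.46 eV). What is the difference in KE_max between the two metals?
1.2700 eV

Using KE_max = hc/λ - φ for each metal:

Photon energy: E = hc/λ = 5.1833 eV

For material X (φ₁ = 3.19 eV):
KE₁ = E - φ₁ = 5.1833 - 3.19 = 1.9933 eV

For alloy Z (φ₂ = 4.46 eV):
KE₂ = E - φ₂ = 5.1833 - 4.46 = 0.7233 eV

Difference:
ΔKE = KE₁ - KE₂ = 1.9933 - 0.7233 = 1.2700 eV

Note: The difference equals the difference in work functions: 4.46 - 3.19 = 1.27 eV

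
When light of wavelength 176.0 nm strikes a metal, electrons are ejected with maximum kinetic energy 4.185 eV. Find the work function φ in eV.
2.86 eV

From Einstein's photoelectric equation: KE_max = hf - φ = hc/λ - φ

Rearranging for φ:
φ = hc/λ - KE_max

Calculate photon energy:
E_photon = hc/λ = 7.0446 eV

Therefore:
φ = 7.0446 - 4.185 = 2.86 eV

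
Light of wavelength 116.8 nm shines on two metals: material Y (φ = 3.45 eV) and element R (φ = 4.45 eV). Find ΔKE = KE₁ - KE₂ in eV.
1.0000 eV

Using KE_max = hc/λ - φ for each metal:

Photon energy: E = hc/λ = 10.6151 eV

For material Y (φ₁ = 3.45 eV):
KE₁ = E - φ₁ = 10.6151 - 3.45 = 7.1651 eV

For element R (φ₂ = 4.45 eV):
KE₂ = E - φ₂ = 10.6151 - 4.45 = 6.1651 eV

Difference:
ΔKE = KE₁ - KE₂ = 7.1651 - 6.1651 = 1.0000 eV

Note: The difference equals the difference in work functions: 4.45 - 3.45 = 1.00 eV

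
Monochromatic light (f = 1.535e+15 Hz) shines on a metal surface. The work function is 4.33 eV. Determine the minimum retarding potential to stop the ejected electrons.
2.0182 V

The stopping potential V_s satisfies: eV_s = KE_max

First, find KE_max using Einstein's equation:
E_photon = hf = (6.626×10⁻³⁴ J·s)(1.535e+15 Hz) = 6.3482 eV
KE_max = E_photon - φ = 6.3482 - 4.33 = 2.0182 eV

Since eV_s = KE_max:
V_s = KE_max/e = 2.0182 V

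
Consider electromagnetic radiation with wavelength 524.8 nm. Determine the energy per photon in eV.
2.3625 eV

Using E = hf = hc/λ:

E = hc/λ = (6.626×10⁻³⁴ J·s)(3×10⁸ m/s) / (524.8×10⁻⁹ m)
E = 2.3625 eV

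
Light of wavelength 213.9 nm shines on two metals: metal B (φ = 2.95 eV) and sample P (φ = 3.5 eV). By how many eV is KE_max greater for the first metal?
0.5500 eV

Using KE_max = hc/λ - φ for each metal:

Photon energy: E = hc/λ = 5.7964 eV

For metal B (φ₁ = 2.95 eV):
KE₁ = E - φ₁ = 5.7964 - 2.95 = 2.8464 eV

For sample P (φ₂ = 3.5 eV):
KE₂ = E - φ₂ = 5.7964 - 3.5 = 2.2964 eV

Difference:
ΔKE = KE₁ - KE₂ = 2.8464 - 2.2964 = 0.5500 eV

Note: The difference equals the difference in work functions: 3.5 - 2.95 = 0.55 eV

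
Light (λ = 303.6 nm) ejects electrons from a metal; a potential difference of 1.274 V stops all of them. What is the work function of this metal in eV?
2.81 eV

The stopping potential gives the maximum kinetic energy: KE_max = eV_s = 1.274 eV

From Einstein's photoelectric equation: KE_max = hc/λ - φ
Rearranging: φ = hc/λ - KE_max

Calculate photon energy:
E_photon = hc/λ = (6.626×10⁻³⁴ J·s)(3×10⁸ m/s) / (303.6×10⁻⁹ m) = 4.0838 eV

Therefore:
φ = 4.0838 - 1.274 = 2.81 eV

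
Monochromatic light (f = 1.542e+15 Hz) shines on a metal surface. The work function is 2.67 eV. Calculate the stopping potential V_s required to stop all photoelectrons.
3.7072 V

The stopping potential V_s satisfies: eV_s = KE_max

First, find KE_max using Einstein's equation:
E_photon = hf = (6.626×10⁻³⁴ J·s)(1.542e+15 Hz) = 6.3772 eV
KE_max = E_photon - φ = 6.3772 - 2.67 = 3.7072 eV

Since eV_s = KE_max:
V_s = KE_max/e = 3.7072 V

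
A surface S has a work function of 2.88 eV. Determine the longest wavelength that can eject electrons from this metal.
430.50 nm

The threshold wavelength is when the photon energy equals the work function:
hc/λ₀ = φ

Solving for λ₀:
λ₀ = hc/φ = (6.626×10⁻³⁴ J·s)(3×10⁸ m/s) / (2.88 eV × 1.602×10⁻¹⁹ J/eV)
λ₀ = 430.50 nm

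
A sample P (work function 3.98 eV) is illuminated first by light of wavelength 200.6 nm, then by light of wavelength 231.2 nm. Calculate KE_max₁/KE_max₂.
1.5916

Using Einstein's equation: KE_max = hc/λ - φ

For λ₁ = 200.6 nm:
E₁ = hc/λ₁ = 6.1807 eV
KE₁ = E₁ - φ = 6.1807 - 3.98 = 2.2007 eV

For λ₂ = 231.2 nm:
E₂ = hc/λ₂ = 5.3626 eV
KE₂ = E₂ - φ = 5.3626 - 3.98 = 1.3826 eV

Ratio: KE₁/KE₂ = 2.2007/1.3826 = 1.5916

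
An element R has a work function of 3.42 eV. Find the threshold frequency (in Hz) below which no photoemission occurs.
8.2695e+14 Hz

The threshold frequency is when the photon energy equals the work function:
hf₀ = φ

Solving for f₀:
f₀ = φ/h = (3.42 eV × 1.602×10⁻¹⁹ J/eV) / (6.626×10⁻³⁴ J·s)
f₀ = 8.2695e+14 Hz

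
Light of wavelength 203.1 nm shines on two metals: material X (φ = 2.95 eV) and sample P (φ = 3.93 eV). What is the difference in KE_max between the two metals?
0.9800 eV

Using KE_max = hc/λ - φ for each metal:

Photon energy: E = hc/λ = 6.1046 eV

For material X (φ₁ = 2.95 eV):
KE₁ = E - φ₁ = 6.1046 - 2.95 = 3.1546 eV

For sample P (φ₂ = 3.93 eV):
KE₂ = E - φ₂ = 6.1046 - 3.93 = 2.1746 eV

Difference:
ΔKE = KE₁ - KE₂ = 3.1546 - 2.1746 = 0.9800 eV

Note: The difference equals the difference in work functions: 3.93 - 2.95 = 0.98 eV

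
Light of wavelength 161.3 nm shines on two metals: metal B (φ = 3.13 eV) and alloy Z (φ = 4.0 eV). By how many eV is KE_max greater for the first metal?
0.8700 eV

Using KE_max = hc/λ - φ for each metal:

Photon energy: E = hc/λ = 7.6866 eV

For metal B (φ₁ = 3.13 eV):
KE₁ = E - φ₁ = 7.6866 - 3.13 = 4.5566 eV

For alloy Z (φ₂ = 4.0 eV):
KE₂ = E - φ₂ = 7.6866 - 4.0 = 3.6866 eV

Difference:
ΔKE = KE₁ - KE₂ = 4.5566 - 3.6866 = 0.8700 eV

Note: The difference equals the difference in work functions: 4.0 - 3.13 = 0.87 eV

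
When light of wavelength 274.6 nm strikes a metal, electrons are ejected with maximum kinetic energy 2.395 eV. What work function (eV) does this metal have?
2.12 eV

From Einstein's photoelectric equation: KE_max = hf - φ = hc/λ - φ

Rearranging for φ:
φ = hc/λ - KE_max

Calculate photon energy:
E_photon = hc/λ = 4.5151 eV

Therefore:
φ = 4.5151 - 2.395 = 2.12 eV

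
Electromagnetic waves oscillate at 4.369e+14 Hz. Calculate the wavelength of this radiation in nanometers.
686.18 nm

Using the wave equation: c = fλ

Solving for wavelength:
λ = c/f = (3×10⁸ m/s) / (4.369e+14 Hz)
λ = 686.18 nm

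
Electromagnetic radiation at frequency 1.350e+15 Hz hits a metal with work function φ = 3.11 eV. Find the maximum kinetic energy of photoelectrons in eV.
2.4732 eV

Using Einstein's photoelectric equation: KE_max = hf - φ

First, calculate the photon energy:
E_photon = hf = (6.626×10⁻³⁴ J·s)(1.350e+15 Hz)
E_photon = 5.5832 eV

Then, the maximum kinetic energy:
KE_max = E_photon - φ = 5.5832 eV - 3.11 eV = 2.4732 eV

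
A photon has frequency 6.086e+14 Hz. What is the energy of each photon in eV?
2.5170 eV

Using E = hf:

E = hf = (6.626×10⁻³⁴ J·s)(6.086e+14 Hz)
E = 2.5170 eV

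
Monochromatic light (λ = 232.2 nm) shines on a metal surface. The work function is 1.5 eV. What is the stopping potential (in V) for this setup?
3.8395 V

The stopping potential V_s satisfies: eV_s = KE_max

First, find KE_max using Einstein's equation:
E_photon = hc/λ = 5.3395 eV
KE_max = E_photon - φ = 5.3395 - 1.5 = 3.8395 eV

Since eV_s = KE_max:
V_s = KE_max/e = 3.8395 V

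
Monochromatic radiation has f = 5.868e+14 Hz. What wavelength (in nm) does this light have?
510.89 nm

Using the wave equation: c = fλ

Solving for wavelength:
λ = c/f = (3×10⁸ m/s) / (5.868e+14 Hz)
λ = 510.89 nm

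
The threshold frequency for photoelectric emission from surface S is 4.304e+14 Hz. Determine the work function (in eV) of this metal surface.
1.78 eV

At the threshold frequency, photon energy equals work function:
φ = hf₀

Calculating:
φ = (6.626×10⁻³⁴ J·s)(4.304e+14 Hz)
φ = 1.78 eV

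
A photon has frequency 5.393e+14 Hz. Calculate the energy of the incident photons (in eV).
2.2304 eV

Using E = hf:

E = hf = (6.626×10⁻³⁴ J·s)(5.393e+14 Hz)
E = 2.2304 eV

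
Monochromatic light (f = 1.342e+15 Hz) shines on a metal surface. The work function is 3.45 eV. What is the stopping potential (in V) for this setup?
2.1001 V

The stopping potential V_s satisfies: eV_s = KE_max

First, find KE_max using Einstein's equation:
E_photon = hf = (6.626×10⁻³⁴ J·s)(1.342e+15 Hz) = 5.5501 eV
KE_max = E_photon - φ = 5.5501 - 3.45 = 2.1001 eV

Since eV_s = KE_max:
V_s = KE_max/e = 2.1001 V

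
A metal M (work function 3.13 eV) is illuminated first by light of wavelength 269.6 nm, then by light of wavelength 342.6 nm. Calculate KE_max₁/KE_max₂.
3.0042

Using Einstein's equation: KE_max = hc/λ - φ

For λ₁ = 269.6 nm:
E₁ = hc/λ₁ = 4.5988 eV
KE₁ = E₁ - φ = 4.5988 - 3.13 = 1.4688 eV

For λ₂ = 342.6 nm:
E₂ = hc/λ₂ = 3.6189 eV
KE₂ = E₂ - φ = 3.6189 - 3.13 = 0.4889 eV

Ratio: KE₁/KE₂ = 1.4688/0.4889 = 3.0042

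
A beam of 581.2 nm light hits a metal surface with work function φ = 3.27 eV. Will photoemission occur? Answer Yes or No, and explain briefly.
No

For photoemission, the photon energy must exceed the work function.

Photon energy: E = hc/λ = 2.1332 eV
Work function: φ = 3.27 eV

Since E_photon (2.1332 eV) < φ (3.27 eV), photoemission will NOT occur.
The threshold wavelength is λ₀ = hc/φ = 379.2 nm.
Since 581.2 nm > 379.2 nm, the photons lack sufficient energy.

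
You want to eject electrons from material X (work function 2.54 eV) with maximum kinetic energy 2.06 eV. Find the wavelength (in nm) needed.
269.53 nm

From Einstein's equation: KE_max = hc/λ - φ

Rearranging for λ:
hc/λ = KE_max + φ
λ = hc/(KE_max + φ)

Required photon energy:
E_photon = KE_max + φ = 2.06 + 2.54 = 4.60 eV

Required wavelength:
λ = hc/E_photon = (6.626×10⁻³⁴)(3×10⁸) / (4.60 × 1.602×10⁻¹⁹)
λ = 269.53 nm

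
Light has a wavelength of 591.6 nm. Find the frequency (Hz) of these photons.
5.0675e+14 Hz

Using the wave equation: c = fλ

Solving for frequency:
f = c/λ = (3×10⁸ m/s) / (591.6×10⁻⁹ m)
f = 5.0675e+14 Hz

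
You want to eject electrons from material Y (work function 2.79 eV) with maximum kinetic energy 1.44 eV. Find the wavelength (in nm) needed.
293.11 nm

From Einstein's equation: KE_max = hc/λ - φ

Rearranging for λ:
hc/λ = KE_max + φ
λ = hc/(KE_max + φ)

Required photon energy:
E_photon = KE_max + φ = 1.44 + 2.79 = 4.23 eV

Required wavelength:
λ = hc/E_photon = (6.626×10⁻³⁴)(3×10⁸) / (4.23 × 1.602×10⁻¹⁹)
λ = 293.11 nm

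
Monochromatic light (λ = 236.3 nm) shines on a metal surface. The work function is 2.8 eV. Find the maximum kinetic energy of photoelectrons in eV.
2.4469 eV

Using Einstein's photoelectric equation: KE_max = hf - φ = hc/λ - φ

First, calculate the photon energy:
E_photon = hc/λ = (6.626×10⁻³⁴ J·s)(3×10⁸ m/s) / (236.3×10⁻⁹ m)
E_photon = 5.2469 eV

Then, the maximum kinetic energy:
KE_max = E_photon - φ = 5.2469 eV - 2.8 eV = 2.4469 eV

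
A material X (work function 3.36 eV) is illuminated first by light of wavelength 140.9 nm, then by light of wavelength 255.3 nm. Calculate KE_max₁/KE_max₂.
3.6350

Using Einstein's equation: KE_max = hc/λ - φ

For λ₁ = 140.9 nm:
E₁ = hc/λ₁ = 8.7994 eV
KE₁ = E₁ - φ = 8.7994 - 3.36 = 5.4394 eV

For λ₂ = 255.3 nm:
E₂ = hc/λ₂ = 4.8564 eV
KE₂ = E₂ - φ = 4.8564 - 3.36 = 1.4964 eV

Ratio: KE₁/KE₂ = 5.4394/1.4964 = 3.6350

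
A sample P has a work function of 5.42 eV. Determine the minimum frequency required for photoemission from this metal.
1.3106e+15 Hz

The threshold frequency is when the photon energy equals the work function:
hf₀ = φ

Solving for f₀:
f₀ = φ/h = (5.42 eV × 1.602×10⁻¹⁹ J/eV) / (6.626×10⁻³⁴ J·s)
f₀ = 1.3106e+15 Hz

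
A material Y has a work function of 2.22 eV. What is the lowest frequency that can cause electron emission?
5.3679e+14 Hz

The threshold frequency is when the photon energy equals the work function:
hf₀ = φ

Solving for f₀:
f₀ = φ/h = (2.22 eV × 1.602×10⁻¹⁹ J/eV) / (6.626×10⁻³⁴ J·s)
f₀ = 5.3679e+14 Hz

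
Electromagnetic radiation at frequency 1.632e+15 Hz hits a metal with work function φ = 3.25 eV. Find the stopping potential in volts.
3.4994 V

The stopping potential V_s satisfies: eV_s = KE_max

First, find KE_max using Einstein's equation:
E_photon = hf = (6.626×10⁻³⁴ J·s)(1.632e+15 Hz) = 6.7494 eV
KE_max = E_photon - φ = 6.7494 - 3.25 = 3.4994 eV

Since eV_s = KE_max:
V_s = KE_max/e = 3.4994 V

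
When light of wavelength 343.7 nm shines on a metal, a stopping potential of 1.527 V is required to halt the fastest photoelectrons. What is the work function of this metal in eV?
2.08 eV

The stopping potential gives the maximum kinetic energy: KE_max = eV_s = 1.527 eV

From Einstein's photoelectric equation: KE_max = hc/λ - φ
Rearranging: φ = hc/λ - KE_max

Calculate photon energy:
E_photon = hc/λ = (6.626×10⁻³⁴ J·s)(3×10⁸ m/s) / (343.7×10⁻⁹ m) = 3.6073 eV

Therefore:
φ = 3.6073 - 1.527 = 2.08 eV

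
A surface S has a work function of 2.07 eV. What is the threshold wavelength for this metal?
598.96 nm

The threshold wavelength is when the photon energy equals the work function:
hc/λ₀ = φ

Solving for λ₀:
λ₀ = hc/φ = (6.626×10⁻³⁴ J·s)(3×10⁸ m/s) / (2.07 eV × 1.602×10⁻¹⁹ J/eV)
λ₀ = 598.96 nm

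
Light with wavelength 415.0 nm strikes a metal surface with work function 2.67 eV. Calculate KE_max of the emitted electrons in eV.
0.3176 eV

Using Einstein's photoelectric equation: KE_max = hf - φ = hc/λ - φ

First, calculate the photon energy:
E_photon = hc/λ = (6.626×10⁻³⁴ J·s)(3×10⁸ m/s) / (415.0×10⁻⁹ m)
E_photon = 2.9876 eV

Then, the maximum kinetic energy:
KE_max = E_photon - φ = 2.9876 eV - 2.67 eV = 0.3176 eV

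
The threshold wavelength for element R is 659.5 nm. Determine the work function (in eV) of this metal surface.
1.88 eV

At the threshold wavelength, photon energy equals work function:
φ = hc/λ₀

Calculating:
φ = (6.626×10⁻³⁴ J·s)(3×10⁸ m/s) / (659.5×10⁻⁹ m)
φ = 1.88 eV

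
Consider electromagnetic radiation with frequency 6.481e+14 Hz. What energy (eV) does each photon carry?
2.6803 eV

Using E = hf:

E = hf = (6.626×10⁻³⁴ J·s)(6.481e+14 Hz)
E = 2.6803 eV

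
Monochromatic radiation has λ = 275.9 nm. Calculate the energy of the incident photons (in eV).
4.4938 eV

Using E = hf = hc/λ:

E = hc/λ = (6.626×10⁻³⁴ J·s)(3×10⁸ m/s) / (275.9×10⁻⁹ m)
E = 4.4938 eV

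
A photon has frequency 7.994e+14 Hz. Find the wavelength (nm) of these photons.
375.02 nm

Using the wave equation: c = fλ

Solving for wavelength:
λ = c/f = (3×10⁸ m/s) / (7.994e+14 Hz)
λ = 375.02 nm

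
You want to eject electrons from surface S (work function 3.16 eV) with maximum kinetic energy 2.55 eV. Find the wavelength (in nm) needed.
217.14 nm

From Einstein's equation: KE_max = hc/λ - φ

Rearranging for λ:
hc/λ = KE_max + φ
λ = hc/(KE_max + φ)

Required photon energy:
E_photon = KE_max + φ = 2.55 + 3.16 = 5.71 eV

Required wavelength:
λ = hc/E_photon = (6.626×10⁻³⁴)(3×10⁸) / (5.71 × 1.602×10⁻¹⁹)
λ = 217.14 nm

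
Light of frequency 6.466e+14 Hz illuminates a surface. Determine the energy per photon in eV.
2.6741 eV

Using E = hf:

E = hf = (6.626×10⁻³⁴ J·s)(6.466e+14 Hz)
E = 2.6741 eV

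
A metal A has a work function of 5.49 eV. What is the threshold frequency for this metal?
1.3275e+15 Hz

The threshold frequency is when the photon energy equals the work function:
hf₀ = φ

Solving for f₀:
f₀ = φ/h = (5.49 eV × 1.602×10⁻¹⁹ J/eV) / (6.626×10⁻³⁴ J·s)
f₀ = 1.3275e+15 Hz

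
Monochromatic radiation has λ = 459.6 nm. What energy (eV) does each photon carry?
2.6977 eV

Using E = hf = hc/λ:

E = hc/λ = (6.626×10⁻³⁴ J·s)(3×10⁸ m/s) / (459.6×10⁻⁹ m)
E = 2.6977 eV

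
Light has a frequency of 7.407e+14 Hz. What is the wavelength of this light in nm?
404.74 nm

Using the wave equation: c = fλ

Solving for wavelength:
λ = c/f = (3×10⁸ m/s) / (7.407e+14 Hz)
λ = 404.74 nm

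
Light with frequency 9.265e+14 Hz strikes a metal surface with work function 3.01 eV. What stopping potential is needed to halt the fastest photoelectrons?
0.8217 V

The stopping potential V_s satisfies: eV_s = KE_max

First, find KE_max using Einstein's equation:
E_photon = hf = (6.626×10⁻³⁴ J·s)(9.265e+14 Hz) = 3.8317 eV
KE_max = E_photon - φ = 3.8317 - 3.01 = 0.8217 eV

Since eV_s = KE_max:
V_s = KE_max/e = 0.8217 V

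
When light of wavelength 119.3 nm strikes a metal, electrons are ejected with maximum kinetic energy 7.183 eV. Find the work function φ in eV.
3.21 eV

From Einstein's photoelectric equation: KE_max = hf - φ = hc/λ - φ

Rearranging for φ:
φ = hc/λ - KE_max

Calculate photon energy:
E_photon = hc/λ = 10.3926 eV

Therefore:
φ = 10.3926 - 7.183 = 3.21 eV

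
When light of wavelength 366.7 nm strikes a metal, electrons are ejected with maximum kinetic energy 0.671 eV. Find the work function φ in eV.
2.71 eV

From Einstein's photoelectric equation: KE_max = hf - φ = hc/λ - φ

Rearranging for φ:
φ = hc/λ - KE_max

Calculate photon energy:
E_photon = hc/λ = 3.3811 eV

Therefore:
φ = 3.3811 - 0.671 = 2.71 eV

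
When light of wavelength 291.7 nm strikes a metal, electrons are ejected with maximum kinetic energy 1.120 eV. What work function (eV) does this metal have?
3.13 eV

From Einstein's photoelectric equation: KE_max = hf - φ = hc/λ - φ

Rearranging for φ:
φ = hc/λ - KE_max

Calculate photon energy:
E_photon = hc/λ = 4.2504 eV

Therefore:
φ = 4.2504 - 1.120 = 3.13 eV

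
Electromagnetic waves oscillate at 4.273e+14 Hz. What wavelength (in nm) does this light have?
701.60 nm

Using the wave equation: c = fλ

Solving for wavelength:
λ = c/f = (3×10⁸ m/s) / (4.273e+14 Hz)
λ = 701.60 nm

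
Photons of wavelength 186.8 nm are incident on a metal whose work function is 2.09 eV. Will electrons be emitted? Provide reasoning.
Yes

For photoemission, the photon energy must exceed the work function.

Photon energy: E = hc/λ = 6.6373 eV
Work function: φ = 2.09 eV

Since E_photon (6.6373 eV) > φ (2.09 eV), photoemission WILL occur.
The threshold wavelength is λ₀ = hc/φ = 593.2 nm.
Since 186.8 nm < 593.2 nm, the light has sufficient energy.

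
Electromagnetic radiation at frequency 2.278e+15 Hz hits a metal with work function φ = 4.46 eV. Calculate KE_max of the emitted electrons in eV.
4.9611 eV

Using Einstein's photoelectric equation: KE_max = hf - φ

First, calculate the photon energy:
E_photon = hf = (6.626×10⁻³⁴ J·s)(2.278e+15 Hz)
E_photon = 9.4211 eV

Then, the maximum kinetic energy:
KE_max = E_photon - φ = 9.4211 eV - 4.46 eV = 4.9611 eV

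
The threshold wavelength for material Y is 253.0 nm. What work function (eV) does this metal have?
4.90 eV

At the threshold wavelength, photon energy equals work function:
φ = hc/λ₀

Calculating:
φ = (6.626×10⁻³⁴ J·s)(3×10⁸ m/s) / (253.0×10⁻⁹ m)
φ = 4.90 eV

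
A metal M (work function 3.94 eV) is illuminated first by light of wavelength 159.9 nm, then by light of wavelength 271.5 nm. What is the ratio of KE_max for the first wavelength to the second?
6.0862

Using Einstein's equation: KE_max = hc/λ - φ

For λ₁ = 159.9 nm:
E₁ = hc/λ₁ = 7.7539 eV
KE₁ = E₁ - φ = 7.7539 - 3.94 = 3.8139 eV

For λ₂ = 271.5 nm:
E₂ = hc/λ₂ = 4.5666 eV
KE₂ = E₂ - φ = 4.5666 - 3.94 = 0.6266 eV

Ratio: KE₁/KE₂ = 3.8139/0.6266 = 6.0862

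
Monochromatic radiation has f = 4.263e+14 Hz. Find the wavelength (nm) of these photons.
703.24 nm

Using the wave equation: c = fλ

Solving for wavelength:
λ = c/f = (3×10⁸ m/s) / (4.263e+14 Hz)
λ = 703.24 nm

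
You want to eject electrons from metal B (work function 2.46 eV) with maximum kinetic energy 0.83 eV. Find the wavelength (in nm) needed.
376.85 nm

From Einstein's equation: KE_max = hc/λ - φ

Rearranging for λ:
hc/λ = KE_max + φ
λ = hc/(KE_max + φ)

Required photon energy:
E_photon = KE_max + φ = 0.83 + 2.46 = 3.29 eV

Required wavelength:
λ = hc/E_photon = (6.626×10⁻³⁴)(3×10⁸) / (3.29 × 1.602×10⁻¹⁹)
λ = 376.85 nm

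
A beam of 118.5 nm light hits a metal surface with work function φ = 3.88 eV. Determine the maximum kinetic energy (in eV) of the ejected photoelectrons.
6.5828 eV

Using Einstein's photoelectric equation: KE_max = hf - φ = hc/λ - φ

First, calculate the photon energy:
E_photon = hc/λ = (6.626×10⁻³⁴ J·s)(3×10⁸ m/s) / (118.5×10⁻⁹ m)
E_photon = 10.4628 eV

Then, the maximum kinetic energy:
KE_max = E_photon - φ = 10.4628 eV - 3.88 eV = 6.5828 eV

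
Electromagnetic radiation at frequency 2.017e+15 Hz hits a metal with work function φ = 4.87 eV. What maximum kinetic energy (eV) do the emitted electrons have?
3.4716 eV

Using Einstein's photoelectric equation: KE_max = hf - φ

First, calculate the photon energy:
E_photon = hf = (6.626×10⁻³⁴ J·s)(2.017e+15 Hz)
E_photon = 8.3416 eV

Then, the maximum kinetic energy:
KE_max = E_photon - φ = 8.3416 eV - 4.87 eV = 3.4716 eV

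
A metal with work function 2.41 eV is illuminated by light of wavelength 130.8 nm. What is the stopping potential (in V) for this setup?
7.0689 V

The stopping potential V_s satisfies: eV_s = KE_max

First, find KE_max using Einstein's equation:
E_photon = hc/λ = 9.4789 eV
KE_max = E_photon - φ = 9.4789 - 2.41 = 7.0689 eV

Since eV_s = KE_max:
V_s = KE_max/e = 7.0689 V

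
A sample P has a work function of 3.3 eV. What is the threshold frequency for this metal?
7.9794e+14 Hz

The threshold frequency is when the photon energy equals the work function:
hf₀ = φ

Solving for f₀:
f₀ = φ/h = (3.3 eV × 1.602×10⁻¹⁹ J/eV) / (6.626×10⁻³⁴ J·s)
f₀ = 7.9794e+14 Hz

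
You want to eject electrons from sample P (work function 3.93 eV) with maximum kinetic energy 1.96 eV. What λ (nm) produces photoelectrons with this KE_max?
210.50 nm

From Einstein's equation: KE_max = hc/λ - φ

Rearranging for λ:
hc/λ = KE_max + φ
λ = hc/(KE_max + φ)

Required photon energy:
E_photon = KE_max + φ = 1.96 + 3.93 = 5.89 eV

Required wavelength:
λ = hc/E_photon = (6.626×10⁻³⁴)(3×10⁸) / (5.89 × 1.602×10⁻¹⁹)
λ = 210.50 nm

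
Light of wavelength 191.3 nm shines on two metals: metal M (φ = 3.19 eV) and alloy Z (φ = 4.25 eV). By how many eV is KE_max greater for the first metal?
1.0600 eV

Using KE_max = hc/λ - φ for each metal:

Photon energy: E = hc/λ = 6.4811 eV

For metal M (φ₁ = 3.19 eV):
KE₁ = E - φ₁ = 6.4811 - 3.19 = 3.2911 eV

For alloy Z (φ₂ = 4.25 eV):
KE₂ = E - φ₂ = 6.4811 - 4.25 = 2.2311 eV

Difference:
ΔKE = KE₁ - KE₂ = 3.2911 - 2.2311 = 1.0600 eV

Note: The difference equals the difference in work functions: 4.25 - 3.19 = 1.06 eV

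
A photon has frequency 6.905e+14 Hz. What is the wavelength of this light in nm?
434.17 nm

Using the wave equation: c = fλ

Solving for wavelength:
λ = c/f = (3×10⁸ m/s) / (6.905e+14 Hz)
λ = 434.17 nm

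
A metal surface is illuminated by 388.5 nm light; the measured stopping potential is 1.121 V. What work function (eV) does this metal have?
2.07 eV

The stopping potential gives the maximum kinetic energy: KE_max = eV_s = 1.121 eV

From Einstein's photoelectric equation: KE_max = hc/λ - φ
Rearranging: φ = hc/λ - KE_max

Calculate photon energy:
E_photon = hc/λ = (6.626×10⁻³⁴ J·s)(3×10⁸ m/s) / (388.5×10⁻⁹ m) = 3.1914 eV

Therefore:
φ = 3.1914 - 1.121 = 2.07 eV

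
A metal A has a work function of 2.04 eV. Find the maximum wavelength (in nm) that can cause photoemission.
607.77 nm

The threshold wavelength is when the photon energy equals the work function:
hc/λ₀ = φ

Solving for λ₀:
λ₀ = hc/φ = (6.626×10⁻³⁴ J·s)(3×10⁸ m/s) / (2.04 eV × 1.602×10⁻¹⁹ J/eV)
λ₀ = 607.77 nm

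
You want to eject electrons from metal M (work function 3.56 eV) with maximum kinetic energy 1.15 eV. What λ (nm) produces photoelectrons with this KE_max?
263.24 nm

From Einstein's equation: KE_max = hc/λ - φ

Rearranging for λ:
hc/λ = KE_max + φ
λ = hc/(KE_max + φ)

Required photon energy:
E_photon = KE_max + φ = 1.15 + 3.56 = 4.71 eV

Required wavelength:
λ = hc/E_photon = (6.626×10⁻³⁴)(3×10⁸) / (4.71 × 1.602×10⁻¹⁹)
λ = 263.24 nm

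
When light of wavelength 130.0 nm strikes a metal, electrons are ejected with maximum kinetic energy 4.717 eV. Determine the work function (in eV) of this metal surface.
4.82 eV

From Einstein's photoelectric equation: KE_max = hf - φ = hc/λ - φ

Rearranging for φ:
φ = hc/λ - KE_max

Calculate photon energy:
E_photon = hc/λ = 9.5372 eV

Therefore:
φ = 9.5372 - 4.717 = 4.82 eV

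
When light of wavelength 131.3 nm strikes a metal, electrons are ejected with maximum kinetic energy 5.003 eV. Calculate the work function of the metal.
4.44 eV

From Einstein's photoelectric equation: KE_max = hf - φ = hc/λ - φ

Rearranging for φ:
φ = hc/λ - KE_max

Calculate photon energy:
E_photon = hc/λ = 9.4428 eV

Therefore:
φ = 9.4428 - 5.003 = 4.44 eV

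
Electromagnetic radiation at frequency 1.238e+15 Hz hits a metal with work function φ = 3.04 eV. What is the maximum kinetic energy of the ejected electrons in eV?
2.0800 eV

Using Einstein's photoelectric equation: KE_max = hf - φ

First, calculate the photon energy:
E_photon = hf = (6.626×10⁻³⁴ J·s)(1.238e+15 Hz)
E_photon = 5.1200 eV

Then, the maximum kinetic energy:
KE_max = E_photon - φ = 5.1200 eV - 3.04 eV = 2.0800 eV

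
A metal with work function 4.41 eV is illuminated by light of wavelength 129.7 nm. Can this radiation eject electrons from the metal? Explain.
Yes

For photoemission, the photon energy must exceed the work function.

Photon energy: E = hc/λ = 9.5593 eV
Work function: φ = 4.41 eV

Since E_photon (9.5593 eV) > φ (4.41 eV), photoemission WILL occur.
The threshold wavelength is λ₀ = hc/φ = 281.1 nm.
Since 129.7 nm < 281.1 nm, the light has sufficient energy.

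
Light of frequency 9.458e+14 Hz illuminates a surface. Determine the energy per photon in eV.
3.9115 eV

Using E = hf:

E = hf = (6.626×10⁻³⁴ J·s)(9.458e+14 Hz)
E = 3.9115 eV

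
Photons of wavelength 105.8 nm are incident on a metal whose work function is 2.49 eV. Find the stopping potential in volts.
9.2287 V

The stopping potential V_s satisfies: eV_s = KE_max

First, find KE_max using Einstein's equation:
E_photon = hc/λ = 11.7187 eV
KE_max = E_photon - φ = 11.7187 - 2.49 = 9.2287 eV

Since eV_s = KE_max:
V_s = KE_max/e = 9.2287 V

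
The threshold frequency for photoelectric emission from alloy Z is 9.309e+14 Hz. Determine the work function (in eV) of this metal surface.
3.85 eV

At the threshold frequency, photon energy equals work function:
φ = hf₀

Calculating:
φ = (6.626×10⁻³⁴ J·s)(9.309e+14 Hz)
φ = 3.85 eV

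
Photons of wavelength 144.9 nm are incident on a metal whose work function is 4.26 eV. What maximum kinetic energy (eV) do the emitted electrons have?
4.2965 eV

Using Einstein's photoelectric equation: KE_max = hf - φ = hc/λ - φ

First, calculate the photon energy:
E_photon = hc/λ = (6.626×10⁻³⁴ J·s)(3×10⁸ m/s) / (144.9×10⁻⁹ m)
E_photon = 8.5565 eV

Then, the maximum kinetic energy:
KE_max = E_photon - φ = 8.5565 eV - 4.26 eV = 4.2965 eV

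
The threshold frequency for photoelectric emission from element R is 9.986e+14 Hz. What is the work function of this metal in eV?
4.13 eV

At the threshold frequency, photon energy equals work function:
φ = hf₀

Calculating:
φ = (6.626×10⁻³⁴ J·s)(9.986e+14 Hz)
φ = 4.13 eV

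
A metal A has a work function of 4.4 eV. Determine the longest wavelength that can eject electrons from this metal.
281.78 nm

The threshold wavelength is when the photon energy equals the work function:
hc/λ₀ = φ

Solving for λ₀:
λ₀ = hc/φ = (6.626×10⁻³⁴ J·s)(3×10⁸ m/s) / (4.4 eV × 1.602×10⁻¹⁹ J/eV)
λ₀ = 281.78 nm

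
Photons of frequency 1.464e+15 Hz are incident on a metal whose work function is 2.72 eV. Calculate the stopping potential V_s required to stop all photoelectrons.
3.3346 V

The stopping potential V_s satisfies: eV_s = KE_max

First, find KE_max using Einstein's equation:
E_photon = hf = (6.626×10⁻³⁴ J·s)(1.464e+15 Hz) = 6.0546 eV
KE_max = E_photon - φ = 6.0546 - 2.72 = 3.3346 eV

Since eV_s = KE_max:
V_s = KE_max/e = 3.3346 V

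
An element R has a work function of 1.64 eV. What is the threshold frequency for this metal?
3.9655e+14 Hz

The threshold frequency is when the photon energy equals the work function:
hf₀ = φ

Solving for f₀:
f₀ = φ/h = (1.64 eV × 1.602×10⁻¹⁹ J/eV) / (6.626×10⁻³⁴ J·s)
f₀ = 3.9655e+14 Hz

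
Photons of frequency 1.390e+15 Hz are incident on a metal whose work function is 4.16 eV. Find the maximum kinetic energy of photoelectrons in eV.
1.5886 eV

Using Einstein's photoelectric equation: KE_max = hf - φ

First, calculate the photon energy:
E_photon = hf = (6.626×10⁻³⁴ J·s)(1.390e+15 Hz)
E_photon = 5.7486 eV

Then, the maximum kinetic energy:
KE_max = E_photon - φ = 5.7486 eV - 4.16 eV = 1.5886 eV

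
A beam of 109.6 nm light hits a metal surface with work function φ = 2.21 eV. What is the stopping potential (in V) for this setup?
9.1024 V

The stopping potential V_s satisfies: eV_s = KE_max

First, find KE_max using Einstein's equation:
E_photon = hc/λ = 11.3124 eV
KE_max = E_photon - φ = 11.3124 - 2.21 = 9.1024 eV

Since eV_s = KE_max:
V_s = KE_max/e = 9.1024 V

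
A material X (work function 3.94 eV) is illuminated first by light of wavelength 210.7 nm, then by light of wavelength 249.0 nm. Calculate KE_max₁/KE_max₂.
1.8709

Using Einstein's equation: KE_max = hc/λ - φ

For λ₁ = 210.7 nm:
E₁ = hc/λ₁ = 5.8844 eV
KE₁ = E₁ - φ = 5.8844 - 3.94 = 1.9444 eV

For λ₂ = 249.0 nm:
E₂ = hc/λ₂ = 4.9793 eV
KE₂ = E₂ - φ = 4.9793 - 3.94 = 1.0393 eV

Ratio: KE₁/KE₂ = 1.9444/1.0393 = 1.8709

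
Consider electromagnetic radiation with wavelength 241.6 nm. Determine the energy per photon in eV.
5.1318 eV

Using E = hf = hc/λ:

E = hc/λ = (6.626×10⁻³⁴ J·s)(3×10⁸ m/s) / (241.6×10⁻⁹ m)
E = 5.1318 eV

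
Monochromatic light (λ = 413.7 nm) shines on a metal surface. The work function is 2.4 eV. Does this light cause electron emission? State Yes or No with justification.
Yes

For photoemission, the photon energy must exceed the work function.

Photon energy: E = hc/λ = 2.9970 eV
Work function: φ = 2.4 eV

Since E_photon (2.9970 eV) > φ (2.4 eV), photoemission WILL occur.
The threshold wavelength is λ₀ = hc/φ = 516.6 nm.
Since 413.7 nm < 516.6 nm, the light has sufficient energy.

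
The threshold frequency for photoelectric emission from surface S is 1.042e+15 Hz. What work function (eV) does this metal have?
4.31 eV

At the threshold frequency, photon energy equals work function:
φ = hf₀

Calculating:
φ = (6.626×10⁻³⁴ J·s)(1.042e+15 Hz)
φ = 4.31 eV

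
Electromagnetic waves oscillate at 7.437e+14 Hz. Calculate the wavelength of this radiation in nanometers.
403.11 nm

Using the wave equation: c = fλ

Solving for wavelength:
λ = c/f = (3×10⁸ m/s) / (7.437e+14 Hz)
λ = 403.11 nm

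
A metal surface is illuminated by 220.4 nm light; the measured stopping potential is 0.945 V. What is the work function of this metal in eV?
4.68 eV

The stopping potential gives the maximum kinetic energy: KE_max = eV_s = 0.945 eV

From Einstein's photoelectric equation: KE_max = hc/λ - φ
Rearranging: φ = hc/λ - KE_max

Calculate photon energy:
E_photon = hc/λ = (6.626×10⁻³⁴ J·s)(3×10⁸ m/s) / (220.4×10⁻⁹ m) = 5.6254 eV

Therefore:
φ = 5.6254 - 0.945 = 4.68 eV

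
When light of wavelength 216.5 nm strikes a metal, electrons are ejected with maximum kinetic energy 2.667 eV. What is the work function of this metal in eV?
3.06 eV

From Einstein's photoelectric equation: KE_max = hf - φ = hc/λ - φ

Rearranging for φ:
φ = hc/λ - KE_max

Calculate photon energy:
E_photon = hc/λ = 5.7268 eV

Therefore:
φ = 5.7268 - 2.667 = 3.06 eV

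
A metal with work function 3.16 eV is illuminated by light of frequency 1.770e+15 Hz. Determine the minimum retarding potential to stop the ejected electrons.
4.1601 V

The stopping potential V_s satisfies: eV_s = KE_max

First, find KE_max using Einstein's equation:
E_photon = hf = (6.626×10⁻³⁴ J·s)(1.770e+15 Hz) = 7.3201 eV
KE_max = E_photon - φ = 7.3201 - 3.16 = 4.1601 eV

Since eV_s = KE_max:
V_s = KE_max/e = 4.1601 V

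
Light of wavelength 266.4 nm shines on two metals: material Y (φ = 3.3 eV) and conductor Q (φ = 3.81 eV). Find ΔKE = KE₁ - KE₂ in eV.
0.5100 eV

Using KE_max = hc/λ - φ for each metal:

Photon energy: E = hc/λ = 4.6541 eV

For material Y (φ₁ = 3.3 eV):
KE₁ = E - φ₁ = 4.6541 - 3.3 = 1.3541 eV

For conductor Q (φ₂ = 3.81 eV):
KE₂ = E - φ₂ = 4.6541 - 3.81 = 0.8441 eV

Difference:
ΔKE = KE₁ - KE₂ = 1.3541 - 0.8441 = 0.5100 eV

Note: The difference equals the difference in work functions: 3.81 - 3.3 = 0.51 eV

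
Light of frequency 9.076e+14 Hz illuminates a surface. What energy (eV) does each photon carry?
3.7535 eV

Using E = hf:

E = hf = (6.626×10⁻³⁴ J·s)(9.076e+14 Hz)
E = 3.7535 eV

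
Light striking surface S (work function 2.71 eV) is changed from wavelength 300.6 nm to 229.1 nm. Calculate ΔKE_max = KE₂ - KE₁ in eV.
1.2872 eV

Using Einstein's equation: KE_max = hc/λ - φ

For λ₁ = 300.6 nm:
KE₁ = hc/λ₁ - φ = 4.1246 - 2.71 = 1.4146 eV

For λ₂ = 229.1 nm:
KE₂ = hc/λ₂ - φ = 5.4118 - 2.71 = 2.7018 eV

Change in KE:
ΔKE = KE₂ - KE₁ = 2.7018 - 1.4146 = 1.2872 eV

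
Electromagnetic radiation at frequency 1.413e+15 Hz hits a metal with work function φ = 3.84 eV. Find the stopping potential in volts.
2.0037 V

The stopping potential V_s satisfies: eV_s = KE_max

First, find KE_max using Einstein's equation:
E_photon = hf = (6.626×10⁻³⁴ J·s)(1.413e+15 Hz) = 5.8437 eV
KE_max = E_photon - φ = 5.8437 - 3.84 = 2.0037 eV

Since eV_s = KE_max:
V_s = KE_max/e = 2.0037 V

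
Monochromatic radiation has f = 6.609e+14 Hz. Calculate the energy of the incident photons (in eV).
2.7333 eV

Using E = hf:

E = hf = (6.626×10⁻³⁴ J·s)(6.609e+14 Hz)
E = 2.7333 eV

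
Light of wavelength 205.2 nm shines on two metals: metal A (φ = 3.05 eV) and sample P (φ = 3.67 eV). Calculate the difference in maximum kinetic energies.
0.6200 eV

Using KE_max = hc/λ - φ for each metal:

Photon energy: E = hc/λ = 6.0421 eV

For metal A (φ₁ = 3.05 eV):
KE₁ = E - φ₁ = 6.0421 - 3.05 = 2.9921 eV

For sample P (φ₂ = 3.67 eV):
KE₂ = E - φ₂ = 6.0421 - 3.67 = 2.3721 eV

Difference:
ΔKE = KE₁ - KE₂ = 2.9921 - 2.3721 = 0.6200 eV

Note: The difference equals the difference in work functions: 3.67 - 3.05 = 0.62 eV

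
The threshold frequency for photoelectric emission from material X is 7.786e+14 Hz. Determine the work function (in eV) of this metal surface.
3.22 eV

At the threshold frequency, photon energy equals work function:
φ = hf₀

Calculating:
φ = (6.626×10⁻³⁴ J·s)(7.786e+14 Hz)
φ = 3.22 eV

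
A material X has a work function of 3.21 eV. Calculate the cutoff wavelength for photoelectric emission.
386.24 nm

The threshold wavelength is when the photon energy equals the work function:
hc/λ₀ = φ

Solving for λ₀:
λ₀ = hc/φ = (6.626×10⁻³⁴ J·s)(3×10⁸ m/s) / (3.21 eV × 1.602×10⁻¹⁹ J/eV)
λ₀ = 386.24 nm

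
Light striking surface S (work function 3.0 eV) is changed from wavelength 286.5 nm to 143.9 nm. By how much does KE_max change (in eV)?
4.2885 eV

Using Einstein's equation: KE_max = hc/λ - φ

For λ₁ = 286.5 nm:
KE₁ = hc/λ₁ - φ = 4.3275 - 3.0 = 1.3275 eV

For λ₂ = 143.9 nm:
KE₂ = hc/λ₂ - φ = 8.6160 - 3.0 = 5.6160 eV

Change in KE:
ΔKE = KE₂ - KE₁ = 5.6160 - 1.3275 = 4.2885 eV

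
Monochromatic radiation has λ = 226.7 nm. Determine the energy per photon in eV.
5.4691 eV

Using E = hf = hc/λ:

E = hc/λ = (6.626×10⁻³⁴ J·s)(3×10⁸ m/s) / (226.7×10⁻⁹ m)
E = 5.4691 eV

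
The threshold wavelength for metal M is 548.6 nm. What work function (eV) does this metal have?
2.26 eV

At the threshold wavelength, photon energy equals work function:
φ = hc/λ₀

Calculating:
φ = (6.626×10⁻³⁴ J·s)(3×10⁸ m/s) / (548.6×10⁻⁹ m)
φ = 2.26 eV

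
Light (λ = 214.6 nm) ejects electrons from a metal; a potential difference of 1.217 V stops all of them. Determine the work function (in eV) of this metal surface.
4.56 eV

The stopping potential gives the maximum kinetic energy: KE_max = eV_s = 1.217 eV

From Einstein's photoelectric equation: KE_max = hc/λ - φ
Rearranging: φ = hc/λ - KE_max

Calculate photon energy:
E_photon = hc/λ = (6.626×10⁻³⁴ J·s)(3×10⁸ m/s) / (214.6×10⁻⁹ m) = 5.7775 eV

Therefore:
φ = 5.7775 - 1.217 = 4.56 eV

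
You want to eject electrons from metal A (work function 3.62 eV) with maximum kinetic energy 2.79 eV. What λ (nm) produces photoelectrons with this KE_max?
193.42 nm

From Einstein's equation: KE_max = hc/λ - φ

Rearranging for λ:
hc/λ = KE_max + φ
λ = hc/(KE_max + φ)

Required photon energy:
E_photon = KE_max + φ = 2.79 + 3.62 = 6.41 eV

Required wavelength:
λ = hc/E_photon = (6.626×10⁻³⁴)(3×10⁸) / (6.41 × 1.602×10⁻¹⁹)
λ = 193.42 nm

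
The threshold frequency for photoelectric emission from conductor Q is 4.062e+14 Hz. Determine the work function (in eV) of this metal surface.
1.68 eV

At the threshold frequency, photon energy equals work function:
φ = hf₀

Calculating:
φ = (6.626×10⁻³⁴ J·s)(4.062e+14 Hz)
φ = 1.68 eV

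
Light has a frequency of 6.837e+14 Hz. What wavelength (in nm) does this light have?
438.49 nm

Using the wave equation: c = fλ

Solving for wavelength:
λ = c/f = (3×10⁸ m/s) / (6.837e+14 Hz)
λ = 438.49 nm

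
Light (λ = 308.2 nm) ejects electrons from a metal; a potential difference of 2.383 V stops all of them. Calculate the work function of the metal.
1.64 eV

The stopping potential gives the maximum kinetic energy: KE_max = eV_s = 2.383 eV

From Einstein's photoelectric equation: KE_max = hc/λ - φ
Rearranging: φ = hc/λ - KE_max

Calculate photon energy:
E_photon = hc/λ = (6.626×10⁻³⁴ J·s)(3×10⁸ m/s) / (308.2×10⁻⁹ m) = 4.0228 eV

Therefore:
φ = 4.0228 - 2.383 = 1.64 eV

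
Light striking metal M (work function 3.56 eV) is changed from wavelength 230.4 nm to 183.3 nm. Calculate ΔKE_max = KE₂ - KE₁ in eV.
1.3827 eV

Using Einstein's equation: KE_max = hc/λ - φ

For λ₁ = 230.4 nm:
KE₁ = hc/λ₁ - φ = 5.3813 - 3.56 = 1.8213 eV

For λ₂ = 183.3 nm:
KE₂ = hc/λ₂ - φ = 6.7640 - 3.56 = 3.2040 eV

Change in KE:
ΔKE = KE₂ - KE₁ = 3.2040 - 1.8213 = 1.3827 eV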